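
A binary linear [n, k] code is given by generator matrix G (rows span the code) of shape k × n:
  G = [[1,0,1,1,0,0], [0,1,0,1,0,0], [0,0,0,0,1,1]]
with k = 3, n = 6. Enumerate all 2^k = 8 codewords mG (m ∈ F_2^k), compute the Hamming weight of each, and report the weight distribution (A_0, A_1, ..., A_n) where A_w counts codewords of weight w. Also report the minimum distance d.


Weight distribution: A_0 = 1, A_2 = 2, A_3 = 2, A_4 = 1, A_5 = 2. Minimum distance d = 2.

Enumerate all 2^3 = 8 messages m ∈ F_2^3.
For each, compute codeword c = mG in F_2^6, then tally its weight.
  m = 000 → c = 000000, weight = 0.
  m = 100 → c = 101100, weight = 3.
  m = 010 → c = 010100, weight = 2.
  m = 110 → c = 111000, weight = 3.
  m = 001 → c = 000011, weight = 2.
  m = 101 → c = 101111, weight = 5.
  m = 011 → c = 010111, weight = 4.
  m = 111 → c = 111011, weight = 5.
Tally weights:
  weight 0: 1 codewords.
  weight 2: 2 codewords.
  weight 3: 2 codewords.
  weight 4: 1 codewords.
  weight 5: 2 codewords.
Minimum distance d = smallest w > 0 with A_w > 0 = 2.
Sanity: Σ A_w = 8 = 2^3 = 8 ✓.


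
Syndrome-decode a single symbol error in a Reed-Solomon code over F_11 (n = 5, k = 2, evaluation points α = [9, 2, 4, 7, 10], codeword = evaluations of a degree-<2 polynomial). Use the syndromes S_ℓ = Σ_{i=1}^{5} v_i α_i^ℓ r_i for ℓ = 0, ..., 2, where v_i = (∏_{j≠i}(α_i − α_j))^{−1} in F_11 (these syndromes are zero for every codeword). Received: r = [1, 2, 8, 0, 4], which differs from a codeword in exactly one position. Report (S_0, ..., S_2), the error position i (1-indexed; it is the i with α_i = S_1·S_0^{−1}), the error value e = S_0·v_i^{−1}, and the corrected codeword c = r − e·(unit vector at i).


S = (8, 1, 7), error at position 4, error magnitude e = 5, c = [1, 2, 8, 6, 4].

Step 1: column multipliers v_i = (∏_{j≠i}(α_i − α_j))^{−1} mod 11.
  i = 1 (α = 9): (9−2)(9−4)(9−7)(9−10) = 7·5·2·(−1) = −70 ≡ 7, so v_1 = 7^{−1} = 8 (mod 11).
  i = 2 (α = 2): (2−9)(2−4)(2−7)(2−10) = (−7)·(−2)·(−5)·(−8) = 560 ≡ 10, so v_2 = 10^{−1} = 10 (mod 11).
  i = 3 (α = 4): (4−9)(4−2)(4−7)(4−10) = (−5)·2·(−3)·(−6) = −180 ≡ 7, so v_3 = 7^{−1} = 8 (mod 11).
  i = 4 (α = 7): (7−9)(7−2)(7−4)(7−10) = (−2)·5·3·(−3) = 90 ≡ 2, so v_4 = 2^{−1} = 6 (mod 11).
  i = 5 (α = 10): (10−9)(10−2)(10−4)(10−7) = 1·8·6·3 = 144 ≡ 1, so v_5 = 1^{−1} = 1 (mod 11).
  v = [8, 10, 8, 6, 1].
Step 2: syndromes of r = [1, 2, 8, 0, 4] (all sums mod 11).
  S_0 = Σ v_i r_i = 8·1 + 10·2 + 8·8 + 6·0 + 1·4 = 96 ≡ 8.
  S_1 = Σ v_i α_i r_i = 8·9·1 + 10·2·2 + 8·4·8 + 6·7·0 + 1·10·4 = 408 ≡ 1.
  α_i^2 mod 11 = [4, 4, 5, 5, 1].
  S_2 = Σ v_i α_i^2 r_i = 8·4·1 + 10·4·2 + 8·5·8 + 6·5·0 + 1·1·4 = 436 ≡ 7.
  S = (8, 1, 7) ≠ 0, so r is not a codeword (an error is present).
Step 3: locate the error. For a single error e at position i, S_ℓ = v_i·e·α_i^ℓ, so α_err = S_1/S_0.
  S_0^{−1} = 8^{−1} = 7 (mod 11), so α_err = 1·7 = 7 ≡ 7 = α_4. Error position i = 4.
  Consistency check: S_2/S_1 = 7·1 = 7 ≡ 7 = α_err ✓ (single-error assumption holds).
Step 4: error magnitude e = S_0/v_4 = S_0·∏_{j≠4}(α_4 − α_j) = 8·2 = 16 ≡ 5 (mod 11).
Step 5: correct position 4: c_4 = r_4 − e = 0 − 5 ≡ 6 (mod 11). Hence c = [1, 2, 8, 6, 4].
  Check: interpolating c through the α_i gives m(x) = 7 + 3·x (degree < 2) with m(α_i) = c_i for every i, so c is indeed a codeword.


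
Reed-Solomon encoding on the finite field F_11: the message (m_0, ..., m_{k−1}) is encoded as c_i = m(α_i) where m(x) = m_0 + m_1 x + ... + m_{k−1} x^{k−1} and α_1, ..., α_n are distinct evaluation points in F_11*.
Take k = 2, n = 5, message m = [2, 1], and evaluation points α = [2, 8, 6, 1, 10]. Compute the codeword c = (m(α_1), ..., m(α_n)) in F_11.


c = [4, 10, 8, 3, 1]

Message polynomial: m(x) = 2 + 1·x (mod 11).
For each evaluation point α_i, compute m(α_i) mod 11:
  α_1 = 2: Horner steps 1 → 4, so m(2) = 4.
  α_2 = 8: Horner steps 1 → 10, so m(8) = 10.
  α_3 = 6: Horner steps 1 → 8, so m(6) = 8.
  α_4 = 1: Horner steps 1 → 3, so m(1) = 3.
  α_5 = 10: Horner steps 1 → 1, so m(10) = 1.
Codeword c = [4, 10, 8, 3, 1] ∈ F_11^5.


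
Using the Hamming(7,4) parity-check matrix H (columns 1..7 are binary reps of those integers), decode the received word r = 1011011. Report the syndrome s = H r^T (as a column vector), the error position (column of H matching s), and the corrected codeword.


s = (1, 1, 1)^T, error position = 7, corrected codeword c = 1011010

Compute s = H r^T mod 2 one row at a time:
  s_1 = 1 + 0 + 1 + 1 = 3 ≡ 1 (mod 2).
  s_2 = 0 + 1 + 1 + 1 = 3 ≡ 1 (mod 2).
  s_3 = 1 + 1 + 0 + 1 = 3 ≡ 1 (mod 2).
s = (1, 1, 1)^T — this equals column 7 of H (binary 111), so error is at position 7.
Correct: flip bit 7 of r = 1011011 to get c = 1011010.


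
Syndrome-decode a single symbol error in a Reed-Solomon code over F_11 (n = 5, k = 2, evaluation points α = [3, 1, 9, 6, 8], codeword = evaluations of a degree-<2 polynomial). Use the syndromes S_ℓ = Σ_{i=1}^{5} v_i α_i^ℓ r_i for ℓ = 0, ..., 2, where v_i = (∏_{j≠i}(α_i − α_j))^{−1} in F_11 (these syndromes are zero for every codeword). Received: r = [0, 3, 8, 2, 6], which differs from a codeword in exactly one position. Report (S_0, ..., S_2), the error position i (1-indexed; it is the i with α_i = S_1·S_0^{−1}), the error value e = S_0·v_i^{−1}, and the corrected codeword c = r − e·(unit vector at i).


S = (10, 8, 2), error at position 1, error magnitude e = 4, c = [7, 3, 8, 2, 6].

Step 1: column multipliers v_i = (∏_{j≠i}(α_i − α_j))^{−1} mod 11.
  i = 1 (α = 3): (3−1)(3−9)(3−6)(3−8) = 2·(−6)·(−3)·(−5) = −180 ≡ 7, so v_1 = 7^{−1} = 8 (mod 11).
  i = 2 (α = 1): (1−3)(1−9)(1−6)(1−8) = (−2)·(−8)·(−5)·(−7) = 560 ≡ 10, so v_2 = 10^{−1} = 10 (mod 11).
  i = 3 (α = 9): (9−3)(9−1)(9−6)(9−8) = 6·8·3·1 = 144 ≡ 1, so v_3 = 1^{−1} = 1 (mod 11).
  i = 4 (α = 6): (6−3)(6−1)(6−9)(6−8) = 3·5·(−3)·(−2) = 90 ≡ 2, so v_4 = 2^{−1} = 6 (mod 11).
  i = 5 (α = 8): (8−3)(8−1)(8−9)(8−6) = 5·7·(−1)·2 = −70 ≡ 7, so v_5 = 7^{−1} = 8 (mod 11).
  v = [8, 10, 1, 6, 8].
Step 2: syndromes of r = [0, 3, 8, 2, 6] (all sums mod 11).
  S_0 = Σ v_i r_i = 8·0 + 10·3 + 1·8 + 6·2 + 8·6 = 98 ≡ 10.
  S_1 = Σ v_i α_i r_i = 8·3·0 + 10·1·3 + 1·9·8 + 6·6·2 + 8·8·6 = 558 ≡ 8.
  α_i^2 mod 11 = [9, 1, 4, 3, 9].
  S_2 = Σ v_i α_i^2 r_i = 8·9·0 + 10·1·3 + 1·4·8 + 6·3·2 + 8·9·6 = 530 ≡ 2.
  S = (10, 8, 2) ≠ 0, so r is not a codeword (an error is present).
Step 3: locate the error. For a single error e at position i, S_ℓ = v_i·e·α_i^ℓ, so α_err = S_1/S_0.
  S_0^{−1} = 10^{−1} = 10 (mod 11), so α_err = 8·10 = 80 ≡ 3 = α_1. Error position i = 1.
  Consistency check: S_2/S_1 = 2·7 = 14 ≡ 3 = α_err ✓ (single-error assumption holds).
Step 4: error magnitude e = S_0/v_1 = S_0·∏_{j≠1}(α_1 − α_j) = 10·7 = 70 ≡ 4 (mod 11).
Step 5: correct position 1: c_1 = r_1 − e = 0 − 4 ≡ 7 (mod 11). Hence c = [7, 3, 8, 2, 6].
  Check: interpolating c through the α_i gives m(x) = 1 + 2·x (degree < 2) with m(α_i) = c_i for every i, so c is indeed a codeword.


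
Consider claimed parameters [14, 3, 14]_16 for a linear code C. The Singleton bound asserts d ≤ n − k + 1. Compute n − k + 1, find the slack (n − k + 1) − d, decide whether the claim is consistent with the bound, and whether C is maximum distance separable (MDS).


Singleton RHS = n − k + 1 = 12, slack = -2, bound violated (no such code; not MDS).

Singleton bound: d ≤ n − k + 1.
Here n = 14, k = 3, so n − k + 1 = 12.
Given d = 14, check d ≤ 12: NO.
Slack = (n − k + 1) − d = -2.
The slack is negative: d = 14 exceeds n − k + 1 = 12 by 2, so the Singleton bound is violated and no linear [14, 3, 14]_16 code can exist. In particular it is not MDS (MDS requires d = n − k + 1 exactly).
Description: the claimed parameters are [14, 3, 14]_16; such a code would be impossible (violates the Singleton bound).


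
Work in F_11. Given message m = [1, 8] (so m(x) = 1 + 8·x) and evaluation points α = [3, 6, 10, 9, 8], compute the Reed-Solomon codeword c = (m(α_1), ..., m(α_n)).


c = [3, 5, 4, 7, 10]

Message polynomial: m(x) = 1 + 8·x (mod 11).
For each evaluation point α_i, compute m(α_i) mod 11:
  α_1 = 3: Horner steps 8 → 3, so m(3) = 3.
  α_2 = 6: Horner steps 8 → 5, so m(6) = 5.
  α_3 = 10: Horner steps 8 → 4, so m(10) = 4.
  α_4 = 9: Horner steps 8 → 7, so m(9) = 7.
  α_5 = 8: Horner steps 8 → 10, so m(8) = 10.
Codeword c = [3, 5, 4, 7, 10] ∈ F_11^5.


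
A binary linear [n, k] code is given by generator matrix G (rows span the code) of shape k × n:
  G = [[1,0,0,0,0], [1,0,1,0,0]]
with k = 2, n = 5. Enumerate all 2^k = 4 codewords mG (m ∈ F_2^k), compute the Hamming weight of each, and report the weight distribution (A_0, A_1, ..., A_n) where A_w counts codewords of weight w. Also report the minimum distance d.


Weight distribution: A_0 = 1, A_1 = 2, A_2 = 1. Minimum distance d = 1.

Enumerate all 2^2 = 4 messages m ∈ F_2^2.
For each, compute codeword c = mG in F_2^5, then tally its weight.
  m = 00 → c = 00000, weight = 0.
  m = 10 → c = 10000, weight = 1.
  m = 01 → c = 10100, weight = 2.
  m = 11 → c = 00100, weight = 1.
Tally weights:
  weight 0: 1 codewords.
  weight 1: 2 codewords.
  weight 2: 1 codewords.
Minimum distance d = smallest w > 0 with A_w > 0 = 1.
Sanity: Σ A_w = 4 = 2^2 = 4 ✓.


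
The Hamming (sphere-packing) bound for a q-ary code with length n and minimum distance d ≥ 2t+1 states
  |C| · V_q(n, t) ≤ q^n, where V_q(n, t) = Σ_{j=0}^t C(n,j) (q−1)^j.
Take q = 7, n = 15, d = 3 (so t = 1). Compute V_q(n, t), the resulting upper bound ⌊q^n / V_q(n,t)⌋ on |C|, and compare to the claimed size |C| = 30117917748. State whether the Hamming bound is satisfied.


V_q(n, t) = 91, q^n = 4747561509943, Hamming bound = 52171005603, |C| = 30117917748 ≤ bound (satisfied).

Step 1: Compute V_q(n, t) = Σ_{j=0}^1 C(n, j) (q−1)^j.
  j = 0: C(15,0)·(6)^0 = 1·1 = 1.
  j = 1: C(15,1)·(6)^1 = 15·6 = 90.
  V_q(n, t) = 1 + 90 = 91.
Step 2: q^n = 7^15 = 4747561509943.
Step 3: Hamming bound ⌊q^n / V_q(n,t)⌋ = ⌊4747561509943/91⌋ = 52171005603.
Step 4: Compare |C| = 30117917748 to 52171005603: satisfied.
The claimed |C| lies below the Hamming bound.


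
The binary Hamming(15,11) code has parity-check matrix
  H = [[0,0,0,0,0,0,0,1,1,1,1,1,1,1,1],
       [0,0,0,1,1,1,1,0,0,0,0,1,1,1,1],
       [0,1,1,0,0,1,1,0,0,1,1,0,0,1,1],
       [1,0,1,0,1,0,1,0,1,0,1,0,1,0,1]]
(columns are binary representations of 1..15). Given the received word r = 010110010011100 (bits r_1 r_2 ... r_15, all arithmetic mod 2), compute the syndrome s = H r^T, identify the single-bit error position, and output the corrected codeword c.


s = (0, 0, 0, 1)^T, error position = 1, corrected codeword c = 110110010011100

Compute s = H r^T mod 2 one row at a time:
  s_1 = 1 + 0 + 0 + 1 + 1 + 1 + 0 + 0 = 4 ≡ 0 (mod 2).
  s_2 = 1 + 1 + 0 + 0 + 1 + 1 + 0 + 0 = 4 ≡ 0 (mod 2).
  s_3 = 1 + 0 + 0 + 0 + 0 + 1 + 0 + 0 = 2 ≡ 0 (mod 2).
  s_4 = 0 + 0 + 1 + 0 + 0 + 1 + 1 + 0 = 3 ≡ 1 (mod 2).
s = (0, 0, 0, 1)^T — this equals column 1 of H (binary 0001), so error is at position 1.
Correct: flip bit 1 of r = 010110010011100 to get c = 110110010011100.


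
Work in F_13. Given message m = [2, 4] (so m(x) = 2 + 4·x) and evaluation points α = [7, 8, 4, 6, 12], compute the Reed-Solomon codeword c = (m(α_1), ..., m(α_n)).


c = [4, 8, 5, 0, 11]

Message polynomial: m(x) = 2 + 4·x (mod 13).
For each evaluation point α_i, compute m(α_i) mod 13:
  α_1 = 7: Horner steps 4 → 4, so m(7) = 4.
  α_2 = 8: Horner steps 4 → 8, so m(8) = 8.
  α_3 = 4: Horner steps 4 → 5, so m(4) = 5.
  α_4 = 6: Horner steps 4 → 0, so m(6) = 0.
  α_5 = 12: Horner steps 4 → 11, so m(12) = 11.
Codeword c = [4, 8, 5, 0, 11] ∈ F_13^5.


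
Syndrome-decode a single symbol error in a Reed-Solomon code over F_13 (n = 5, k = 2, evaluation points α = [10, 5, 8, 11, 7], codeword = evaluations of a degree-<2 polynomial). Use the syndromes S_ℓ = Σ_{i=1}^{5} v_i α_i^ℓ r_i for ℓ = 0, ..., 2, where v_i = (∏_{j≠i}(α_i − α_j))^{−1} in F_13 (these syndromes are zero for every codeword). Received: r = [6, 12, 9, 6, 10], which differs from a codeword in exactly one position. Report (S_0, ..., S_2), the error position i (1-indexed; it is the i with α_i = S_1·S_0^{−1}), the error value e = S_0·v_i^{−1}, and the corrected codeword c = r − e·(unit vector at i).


S = (10, 9, 12), error at position 1, error magnitude e = 12, c = [7, 12, 9, 6, 10].

Step 1: column multipliers v_i = (∏_{j≠i}(α_i − α_j))^{−1} mod 13.
  i = 1 (α = 10): (10−5)(10−8)(10−11)(10−7) = 5·2·(−1)·3 = −30 ≡ 9, so v_1 = 9^{−1} = 3 (mod 13).
  i = 2 (α = 5): (5−10)(5−8)(5−11)(5−7) = (−5)·(−3)·(−6)·(−2) = 180 ≡ 11, so v_2 = 11^{−1} = 6 (mod 13).
  i = 3 (α = 8): (8−10)(8−5)(8−11)(8−7) = (−2)·3·(−3)·1 = 18 ≡ 5, so v_3 = 5^{−1} = 8 (mod 13).
  i = 4 (α = 11): (11−10)(11−5)(11−8)(11−7) = 1·6·3·4 = 72 ≡ 7, so v_4 = 7^{−1} = 2 (mod 13).
  i = 5 (α = 7): (7−10)(7−5)(7−8)(7−11) = (−3)·2·(−1)·(−4) = −24 ≡ 2, so v_5 = 2^{−1} = 7 (mod 13).
  v = [3, 6, 8, 2, 7].
Step 2: syndromes of r = [6, 12, 9, 6, 10] (all sums mod 13).
  S_0 = Σ v_i r_i = 3·6 + 6·12 + 8·9 + 2·6 + 7·10 = 244 ≡ 10.
  S_1 = Σ v_i α_i r_i = 3·10·6 + 6·5·12 + 8·8·9 + 2·11·6 + 7·7·10 = 1738 ≡ 9.
  α_i^2 mod 13 = [9, 12, 12, 4, 10].
  S_2 = Σ v_i α_i^2 r_i = 3·9·6 + 6·12·12 + 8·12·9 + 2·4·6 + 7·10·10 = 2638 ≡ 12.
  S = (10, 9, 12) ≠ 0, so r is not a codeword (an error is present).
Step 3: locate the error. For a single error e at position i, S_ℓ = v_i·e·α_i^ℓ, so α_err = S_1/S_0.
  S_0^{−1} = 10^{−1} = 4 (mod 13), so α_err = 9·4 = 36 ≡ 10 = α_1. Error position i = 1.
  Consistency check: S_2/S_1 = 12·3 = 36 ≡ 10 = α_err ✓ (single-error assumption holds).
Step 4: error magnitude e = S_0/v_1 = S_0·∏_{j≠1}(α_1 − α_j) = 10·9 = 90 ≡ 12 (mod 13).
Step 5: correct position 1: c_1 = r_1 − e = 6 − 12 ≡ 7 (mod 13). Hence c = [7, 12, 9, 6, 10].
  Check: interpolating c through the α_i gives m(x) = 4 + 12·x (degree < 2) with m(α_i) = c_i for every i, so c is indeed a codeword.


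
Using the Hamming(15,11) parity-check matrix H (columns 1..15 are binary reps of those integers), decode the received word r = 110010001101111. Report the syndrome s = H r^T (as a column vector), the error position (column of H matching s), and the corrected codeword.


s = (0, 1, 0, 1)^T, error position = 5, corrected codeword c = 110000001101111

Compute s = H r^T mod 2 one row at a time:
  s_1 = 0 + 1 + 1 + 0 + 1 + 1 + 1 + 1 = 6 ≡ 0 (mod 2).
  s_2 = 0 + 1 + 0 + 0 + 1 + 1 + 1 + 1 = 5 ≡ 1 (mod 2).
  s_3 = 1 + 0 + 0 + 0 + 1 + 0 + 1 + 1 = 4 ≡ 0 (mod 2).
  s_4 = 1 + 0 + 1 + 0 + 1 + 0 + 1 + 1 = 5 ≡ 1 (mod 2).
s = (0, 1, 0, 1)^T — this equals column 5 of H (binary 0101), so error is at position 5.
Correct: flip bit 5 of r = 110010001101111 to get c = 110000001101111.


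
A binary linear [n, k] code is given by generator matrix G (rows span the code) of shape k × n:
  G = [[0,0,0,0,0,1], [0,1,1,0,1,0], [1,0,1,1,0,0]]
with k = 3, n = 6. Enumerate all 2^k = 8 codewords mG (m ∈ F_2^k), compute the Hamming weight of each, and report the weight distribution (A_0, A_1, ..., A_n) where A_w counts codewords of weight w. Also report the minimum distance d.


Weight distribution: A_0 = 1, A_1 = 1, A_3 = 2, A_4 = 3, A_5 = 1. Minimum distance d = 1.

Enumerate all 2^3 = 8 messages m ∈ F_2^3.
For each, compute codeword c = mG in F_2^6, then tally its weight.
  m = 000 → c = 000000, weight = 0.
  m = 100 → c = 000001, weight = 1.
  m = 010 → c = 011010, weight = 3.
  m = 110 → c = 011011, weight = 4.
  m = 001 → c = 101100, weight = 3.
  m = 101 → c = 101101, weight = 4.
  m = 011 → c = 110110, weight = 4.
  m = 111 → c = 110111, weight = 5.
Tally weights:
  weight 0: 1 codewords.
  weight 1: 1 codewords.
  weight 3: 2 codewords.
  weight 4: 3 codewords.
  weight 5: 1 codewords.
Minimum distance d = smallest w > 0 with A_w > 0 = 1.
Sanity: Σ A_w = 8 = 2^3 = 8 ✓.


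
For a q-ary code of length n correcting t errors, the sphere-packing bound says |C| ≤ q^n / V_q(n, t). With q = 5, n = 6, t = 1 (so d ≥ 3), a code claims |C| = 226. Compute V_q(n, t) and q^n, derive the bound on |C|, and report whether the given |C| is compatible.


V_q(n, t) = 25, q^n = 15625, Hamming bound = 625, |C| = 226 ≤ bound (satisfied).

Step 1: Compute V_q(n, t) = Σ_{j=0}^1 C(n, j) (q−1)^j.
  j = 0: C(6,0)·(4)^0 = 1·1 = 1.
  j = 1: C(6,1)·(4)^1 = 6·4 = 24.
  V_q(n, t) = 1 + 24 = 25.
Step 2: q^n = 5^6 = 15625.
Step 3: Hamming bound ⌊q^n / V_q(n,t)⌋ = ⌊15625/25⌋ = 625.
Step 4: Compare |C| = 226 to 625: satisfied.
The claimed |C| lies below the Hamming bound.


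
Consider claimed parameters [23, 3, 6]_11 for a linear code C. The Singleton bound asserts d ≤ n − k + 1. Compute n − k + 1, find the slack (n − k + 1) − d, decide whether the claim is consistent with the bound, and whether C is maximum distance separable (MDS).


Singleton RHS = n − k + 1 = 21, slack = 15, bound satisfied, not MDS.

Singleton bound: d ≤ n − k + 1.
Here n = 23, k = 3, so n − k + 1 = 21.
Given d = 6, check d ≤ 21: YES.
Slack = (n − k + 1) − d = 15.
The code is NOT MDS (slack = 15 > 0).
Description: the claimed parameters are [23, 3, 6]_11; such a code would be non-MDS.


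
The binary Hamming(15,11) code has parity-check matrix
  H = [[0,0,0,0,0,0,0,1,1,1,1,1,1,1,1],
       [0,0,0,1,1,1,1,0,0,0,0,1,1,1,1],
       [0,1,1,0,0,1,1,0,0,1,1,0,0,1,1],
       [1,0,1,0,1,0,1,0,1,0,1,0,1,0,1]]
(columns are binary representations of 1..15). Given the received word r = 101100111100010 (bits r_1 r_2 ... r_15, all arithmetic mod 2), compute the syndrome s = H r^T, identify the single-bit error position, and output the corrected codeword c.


s = (0, 1, 0, 0)^T, error position = 4, corrected codeword c = 101000111100010

Compute s = H r^T mod 2 one row at a time:
  s_1 = 1 + 1 + 1 + 0 + 0 + 0 + 1 + 0 = 4 ≡ 0 (mod 2).
  s_2 = 1 + 0 + 0 + 1 + 0 + 0 + 1 + 0 = 3 ≡ 1 (mod 2).
  s_3 = 0 + 1 + 0 + 1 + 1 + 0 + 1 + 0 = 4 ≡ 0 (mod 2).
  s_4 = 1 + 1 + 0 + 1 + 1 + 0 + 0 + 0 = 4 ≡ 0 (mod 2).
s = (0, 1, 0, 0)^T — this equals column 4 of H (binary 0100), so error is at position 4.
Correct: flip bit 4 of r = 101100111100010 to get c = 101000111100010.


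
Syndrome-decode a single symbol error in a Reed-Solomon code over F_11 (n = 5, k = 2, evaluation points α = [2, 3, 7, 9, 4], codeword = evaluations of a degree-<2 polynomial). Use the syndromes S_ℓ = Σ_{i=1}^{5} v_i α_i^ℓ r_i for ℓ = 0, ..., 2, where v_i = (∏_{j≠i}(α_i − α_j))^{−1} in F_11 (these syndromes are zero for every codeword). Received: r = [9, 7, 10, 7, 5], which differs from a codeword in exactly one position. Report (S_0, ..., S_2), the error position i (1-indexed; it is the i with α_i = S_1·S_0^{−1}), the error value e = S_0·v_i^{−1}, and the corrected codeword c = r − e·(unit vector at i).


S = (6, 10, 2), error at position 4, error magnitude e = 1, c = [9, 7, 10, 6, 5].

Step 1: column multipliers v_i = (∏_{j≠i}(α_i − α_j))^{−1} mod 11.
  i = 1 (α = 2): (2−3)(2−7)(2−9)(2−4) = (−1)·(−5)·(−7)·(−2) = 70 ≡ 4, so v_1 = 4^{−1} = 3 (mod 11).
  i = 2 (α = 3): (3−2)(3−7)(3−9)(3−4) = 1·(−4)·(−6)·(−1) = −24 ≡ 9, so v_2 = 9^{−1} = 5 (mod 11).
  i = 3 (α = 7): (7−2)(7−3)(7−9)(7−4) = 5·4·(−2)·3 = −120 ≡ 1, so v_3 = 1^{−1} = 1 (mod 11).
  i = 4 (α = 9): (9−2)(9−3)(9−7)(9−4) = 7·6·2·5 = 420 ≡ 2, so v_4 = 2^{−1} = 6 (mod 11).
  i = 5 (α = 4): (4−2)(4−3)(4−7)(4−9) = 2·1·(−3)·(−5) = 30 ≡ 8, so v_5 = 8^{−1} = 7 (mod 11).
  v = [3, 5, 1, 6, 7].
Step 2: syndromes of r = [9, 7, 10, 7, 5] (all sums mod 11).
  S_0 = Σ v_i r_i = 3·9 + 5·7 + 1·10 + 6·7 + 7·5 = 149 ≡ 6.
  S_1 = Σ v_i α_i r_i = 3·2·9 + 5·3·7 + 1·7·10 + 6·9·7 + 7·4·5 = 747 ≡ 10.
  α_i^2 mod 11 = [4, 9, 5, 4, 5].
  S_2 = Σ v_i α_i^2 r_i = 3·4·9 + 5·9·7 + 1·5·10 + 6·4·7 + 7·5·5 = 816 ≡ 2.
  S = (6, 10, 2) ≠ 0, so r is not a codeword (an error is present).
Step 3: locate the error. For a single error e at position i, S_ℓ = v_i·e·α_i^ℓ, so α_err = S_1/S_0.
  S_0^{−1} = 6^{−1} = 2 (mod 11), so α_err = 10·2 = 20 ≡ 9 = α_4. Error position i = 4.
  Consistency check: S_2/S_1 = 2·10 = 20 ≡ 9 = α_err ✓ (single-error assumption holds).
Step 4: error magnitude e = S_0/v_4 = S_0·∏_{j≠4}(α_4 − α_j) = 6·2 = 12 ≡ 1 (mod 11).
Step 5: correct position 4: c_4 = r_4 − e = 7 − 1 ≡ 6 (mod 11). Hence c = [9, 7, 10, 6, 5].
  Check: interpolating c through the α_i gives m(x) = 2 + 9·x (degree < 2) with m(α_i) = c_i for every i, so c is indeed a codeword.


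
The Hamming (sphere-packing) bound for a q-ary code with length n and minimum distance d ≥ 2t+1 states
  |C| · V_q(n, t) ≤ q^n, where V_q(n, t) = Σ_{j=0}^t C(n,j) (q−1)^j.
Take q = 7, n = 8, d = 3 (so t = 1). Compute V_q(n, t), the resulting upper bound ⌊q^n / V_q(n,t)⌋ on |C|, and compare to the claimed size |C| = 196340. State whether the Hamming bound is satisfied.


V_q(n, t) = 49, q^n = 5764801, Hamming bound = 117649, |C| = 196340 > bound (violated).

Step 1: Compute V_q(n, t) = Σ_{j=0}^1 C(n, j) (q−1)^j.
  j = 0: C(8,0)·(6)^0 = 1·1 = 1.
  j = 1: C(8,1)·(6)^1 = 8·6 = 48.
  V_q(n, t) = 1 + 48 = 49.
Step 2: q^n = 7^8 = 5764801.
Step 3: Hamming bound ⌊q^n / V_q(n,t)⌋ = ⌊5764801/49⌋ = 117649.
Step 4: Compare |C| = 196340 to 117649: violated.
The claimed |C| lies above the Hamming bound, so no 7-ary code of length 8 with d ≥ 3 can have 196340 codewords.


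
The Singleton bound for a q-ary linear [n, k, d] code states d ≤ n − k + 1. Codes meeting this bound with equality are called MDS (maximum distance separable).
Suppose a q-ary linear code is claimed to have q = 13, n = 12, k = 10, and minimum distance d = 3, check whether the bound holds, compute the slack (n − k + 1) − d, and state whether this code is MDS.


Singleton RHS = n − k + 1 = 3, slack = 0, bound satisfied, MDS.

Singleton bound: d ≤ n − k + 1.
Here n = 12, k = 10, so n − k + 1 = 3.
Given d = 3, check d ≤ 3: YES.
Slack = (n − k + 1) − d = 0.
The code is MDS (slack = 0).
Description: the claimed parameters are [12, 10, 3]_13; such a code would be MDS (meets Singleton bound).


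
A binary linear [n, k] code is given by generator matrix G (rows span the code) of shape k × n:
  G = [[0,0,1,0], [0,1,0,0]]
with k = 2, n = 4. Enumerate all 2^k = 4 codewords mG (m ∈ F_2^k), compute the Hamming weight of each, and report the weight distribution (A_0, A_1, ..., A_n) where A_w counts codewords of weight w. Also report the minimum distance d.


Weight distribution: A_0 = 1, A_1 = 2, A_2 = 1. Minimum distance d = 1.

Enumerate all 2^2 = 4 messages m ∈ F_2^2.
For each, compute codeword c = mG in F_2^4, then tally its weight.
  m = 00 → c = 0000, weight = 0.
  m = 10 → c = 0010, weight = 1.
  m = 01 → c = 0100, weight = 1.
  m = 11 → c = 0110, weight = 2.
Tally weights:
  weight 0: 1 codewords.
  weight 1: 2 codewords.
  weight 2: 1 codewords.
Minimum distance d = smallest w > 0 with A_w > 0 = 1.
Sanity: Σ A_w = 4 = 2^2 = 4 ✓.


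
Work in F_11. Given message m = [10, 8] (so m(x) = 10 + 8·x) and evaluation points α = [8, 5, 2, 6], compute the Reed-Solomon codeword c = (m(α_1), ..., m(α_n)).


c = [8, 6, 4, 3]

Message polynomial: m(x) = 10 + 8·x (mod 11).
For each evaluation point α_i, compute m(α_i) mod 11:
  α_1 = 8: Horner steps 8 → 8, so m(8) = 8.
  α_2 = 5: Horner steps 8 → 6, so m(5) = 6.
  α_3 = 2: Horner steps 8 → 4, so m(2) = 4.
  α_4 = 6: Horner steps 8 → 3, so m(6) = 3.
Codeword c = [8, 6, 4, 3] ∈ F_11^4.


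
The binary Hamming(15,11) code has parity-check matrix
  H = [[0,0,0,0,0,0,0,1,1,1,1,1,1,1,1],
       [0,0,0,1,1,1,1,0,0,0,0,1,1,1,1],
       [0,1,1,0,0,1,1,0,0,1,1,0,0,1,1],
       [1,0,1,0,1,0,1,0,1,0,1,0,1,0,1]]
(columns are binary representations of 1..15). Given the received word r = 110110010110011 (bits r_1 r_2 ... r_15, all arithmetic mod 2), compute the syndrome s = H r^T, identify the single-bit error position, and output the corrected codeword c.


s = (1, 0, 1, 0)^T, error position = 10, corrected codeword c = 110110010010011

Compute s = H r^T mod 2 one row at a time:
  s_1 = 1 + 0 + 1 + 1 + 0 + 0 + 1 + 1 = 5 ≡ 1 (mod 2).
  s_2 = 1 + 1 + 0 + 0 + 0 + 0 + 1 + 1 = 4 ≡ 0 (mod 2).
  s_3 = 1 + 0 + 0 + 0 + 1 + 1 + 1 + 1 = 5 ≡ 1 (mod 2).
  s_4 = 1 + 0 + 1 + 0 + 0 + 1 + 0 + 1 = 4 ≡ 0 (mod 2).
s = (1, 0, 1, 0)^T — this equals column 10 of H (binary 1010), so error is at position 10.
Correct: flip bit 10 of r = 110110010110011 to get c = 110110010010011.


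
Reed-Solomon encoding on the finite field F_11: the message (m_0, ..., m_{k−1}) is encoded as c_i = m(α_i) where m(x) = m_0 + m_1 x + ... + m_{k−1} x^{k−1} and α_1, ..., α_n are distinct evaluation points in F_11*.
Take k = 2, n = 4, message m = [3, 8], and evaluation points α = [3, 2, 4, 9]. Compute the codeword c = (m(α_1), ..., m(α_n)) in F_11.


c = [5, 8, 2, 9]

Message polynomial: m(x) = 3 + 8·x (mod 11).
For each evaluation point α_i, compute m(α_i) mod 11:
  α_1 = 3: Horner steps 8 → 5, so m(3) = 5.
  α_2 = 2: Horner steps 8 → 8, so m(2) = 8.
  α_3 = 4: Horner steps 8 → 2, so m(4) = 2.
  α_4 = 9: Horner steps 8 → 9, so m(9) = 9.
Codeword c = [5, 8, 2, 9] ∈ F_11^4.


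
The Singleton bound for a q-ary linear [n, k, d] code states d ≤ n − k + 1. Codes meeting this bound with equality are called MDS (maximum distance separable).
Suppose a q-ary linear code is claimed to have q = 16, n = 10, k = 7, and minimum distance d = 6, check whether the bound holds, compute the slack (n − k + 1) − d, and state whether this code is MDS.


Singleton RHS = n − k + 1 = 4, slack = -2, bound violated (no such code; not MDS).

Singleton bound: d ≤ n − k + 1.
Here n = 10, k = 7, so n − k + 1 = 4.
Given d = 6, check d ≤ 4: NO.
Slack = (n − k + 1) − d = -2.
The slack is negative: d = 6 exceeds n − k + 1 = 4 by 2, so the Singleton bound is violated and no linear [10, 7, 6]_16 code can exist. In particular it is not MDS (MDS requires d = n − k + 1 exactly).
Description: the claimed parameters are [10, 7, 6]_16; such a code would be impossible (violates the Singleton bound).


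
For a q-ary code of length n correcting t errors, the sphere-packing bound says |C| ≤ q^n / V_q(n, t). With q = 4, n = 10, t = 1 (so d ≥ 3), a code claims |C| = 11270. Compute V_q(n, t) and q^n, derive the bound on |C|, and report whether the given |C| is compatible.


V_q(n, t) = 31, q^n = 1048576, Hamming bound = 33825, |C| = 11270 ≤ bound (satisfied).

Step 1: Compute V_q(n, t) = Σ_{j=0}^1 C(n, j) (q−1)^j.
  j = 0: C(10,0)·(3)^0 = 1·1 = 1.
  j = 1: C(10,1)·(3)^1 = 10·3 = 30.
  V_q(n, t) = 1 + 30 = 31.
Step 2: q^n = 4^10 = 1048576.
Step 3: Hamming bound ⌊q^n / V_q(n,t)⌋ = ⌊1048576/31⌋ = 33825.
Step 4: Compare |C| = 11270 to 33825: satisfied.
The claimed |C| lies below the Hamming bound.


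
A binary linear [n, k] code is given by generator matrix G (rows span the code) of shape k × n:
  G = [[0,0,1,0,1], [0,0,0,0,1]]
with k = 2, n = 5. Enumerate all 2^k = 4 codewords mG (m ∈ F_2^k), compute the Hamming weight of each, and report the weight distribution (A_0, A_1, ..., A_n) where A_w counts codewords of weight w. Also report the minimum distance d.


Weight distribution: A_0 = 1, A_1 = 2, A_2 = 1. Minimum distance d = 1.

Enumerate all 2^2 = 4 messages m ∈ F_2^2.
For each, compute codeword c = mG in F_2^5, then tally its weight.
  m = 00 → c = 00000, weight = 0.
  m = 10 → c = 00101, weight = 2.
  m = 01 → c = 00001, weight = 1.
  m = 11 → c = 00100, weight = 1.
Tally weights:
  weight 0: 1 codewords.
  weight 1: 2 codewords.
  weight 2: 1 codewords.
Minimum distance d = smallest w > 0 with A_w > 0 = 1.
Sanity: Σ A_w = 4 = 2^2 = 4 ✓.


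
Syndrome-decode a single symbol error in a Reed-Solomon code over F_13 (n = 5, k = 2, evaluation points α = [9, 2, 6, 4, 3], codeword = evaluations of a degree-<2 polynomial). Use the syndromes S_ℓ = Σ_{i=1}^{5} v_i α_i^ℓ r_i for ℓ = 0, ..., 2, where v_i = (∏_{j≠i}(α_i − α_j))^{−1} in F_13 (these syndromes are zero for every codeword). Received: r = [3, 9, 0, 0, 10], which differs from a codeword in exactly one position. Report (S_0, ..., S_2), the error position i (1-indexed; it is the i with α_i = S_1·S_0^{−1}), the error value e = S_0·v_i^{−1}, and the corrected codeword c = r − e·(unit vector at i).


S = (4, 3, 12), error at position 4, error magnitude e = 2, c = [3, 9, 0, 11, 10].

Step 1: column multipliers v_i = (∏_{j≠i}(α_i − α_j))^{−1} mod 13.
  i = 1 (α = 9): (9−2)(9−6)(9−4)(9−3) = 7·3·5·6 = 630 ≡ 6, so v_1 = 6^{−1} = 11 (mod 13).
  i = 2 (α = 2): (2−9)(2−6)(2−4)(2−3) = (−7)·(−4)·(−2)·(−1) = 56 ≡ 4, so v_2 = 4^{−1} = 10 (mod 13).
  i = 3 (α = 6): (6−9)(6−2)(6−4)(6−3) = (−3)·4·2·3 = −72 ≡ 6, so v_3 = 6^{−1} = 11 (mod 13).
  i = 4 (α = 4): (4−9)(4−2)(4−6)(4−3) = (−5)·2·(−2)·1 = 20 ≡ 7, so v_4 = 7^{−1} = 2 (mod 13).
  i = 5 (α = 3): (3−9)(3−2)(3−6)(3−4) = (−6)·1·(−3)·(−1) = −18 ≡ 8, so v_5 = 8^{−1} = 5 (mod 13).
  v = [11, 10, 11, 2, 5].
Step 2: syndromes of r = [3, 9, 0, 0, 10] (all sums mod 13).
  S_0 = Σ v_i r_i = 11·3 + 10·9 + 11·0 + 2·0 + 5·10 = 173 ≡ 4.
  S_1 = Σ v_i α_i r_i = 11·9·3 + 10·2·9 + 11·6·0 + 2·4·0 + 5·3·10 = 627 ≡ 3.
  α_i^2 mod 13 = [3, 4, 10, 3, 9].
  S_2 = Σ v_i α_i^2 r_i = 11·3·3 + 10·4·9 + 11·10·0 + 2·3·0 + 5·9·10 = 909 ≡ 12.
  S = (4, 3, 12) ≠ 0, so r is not a codeword (an error is present).
Step 3: locate the error. For a single error e at position i, S_ℓ = v_i·e·α_i^ℓ, so α_err = S_1/S_0.
  S_0^{−1} = 4^{−1} = 10 (mod 13), so α_err = 3·10 = 30 ≡ 4 = α_4. Error position i = 4.
  Consistency check: S_2/S_1 = 12·9 = 108 ≡ 4 = α_err ✓ (single-error assumption holds).
Step 4: error magnitude e = S_0/v_4 = S_0·∏_{j≠4}(α_4 − α_j) = 4·7 = 28 ≡ 2 (mod 13).
Step 5: correct position 4: c_4 = r_4 − e = 0 − 2 ≡ 11 (mod 13). Hence c = [3, 9, 0, 11, 10].
  Check: interpolating c through the α_i gives m(x) = 7 + 1·x (degree < 2) with m(α_i) = c_i for every i, so c is indeed a codeword.


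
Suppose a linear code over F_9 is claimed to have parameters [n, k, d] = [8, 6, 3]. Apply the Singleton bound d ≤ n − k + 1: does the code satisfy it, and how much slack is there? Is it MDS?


Singleton RHS = n − k + 1 = 3, slack = 0, bound satisfied, MDS.

Singleton bound: d ≤ n − k + 1.
Here n = 8, k = 6, so n − k + 1 = 3.
Given d = 3, check d ≤ 3: YES.
Slack = (n − k + 1) − d = 0.
The code is MDS (slack = 0).
Description: the claimed parameters are [8, 6, 3]_9; such a code would be MDS (meets Singleton bound).


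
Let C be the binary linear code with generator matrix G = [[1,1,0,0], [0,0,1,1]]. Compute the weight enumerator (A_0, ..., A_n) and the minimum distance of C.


Weight distribution: A_0 = 1, A_2 = 2, A_4 = 1. Minimum distance d = 2.

Enumerate all 2^2 = 4 messages m ∈ F_2^2.
For each, compute codeword c = mG in F_2^4, then tally its weight.
  m = 00 → c = 0000, weight = 0.
  m = 10 → c = 1100, weight = 2.
  m = 01 → c = 0011, weight = 2.
  m = 11 → c = 1111, weight = 4.
Tally weights:
  weight 0: 1 codewords.
  weight 2: 2 codewords.
  weight 4: 1 codewords.
Minimum distance d = smallest w > 0 with A_w > 0 = 2.
Sanity: Σ A_w = 4 = 2^2 = 4 ✓.


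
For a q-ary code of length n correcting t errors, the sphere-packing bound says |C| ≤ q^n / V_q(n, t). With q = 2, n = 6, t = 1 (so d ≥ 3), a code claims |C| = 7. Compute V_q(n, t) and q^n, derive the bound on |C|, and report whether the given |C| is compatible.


V_q(n, t) = 7, q^n = 64, Hamming bound = 9, |C| = 7 ≤ bound (satisfied).

Step 1: Compute V_q(n, t) = Σ_{j=0}^1 C(n, j) (q−1)^j.
  j = 0: C(6,0)·(1)^0 = 1·1 = 1.
  j = 1: C(6,1)·(1)^1 = 6·1 = 6.
  V_q(n, t) = 1 + 6 = 7.
Step 2: q^n = 2^6 = 64.
Step 3: Hamming bound ⌊q^n / V_q(n,t)⌋ = ⌊64/7⌋ = 9.
Step 4: Compare |C| = 7 to 9: satisfied.
The claimed |C| lies below the Hamming bound.


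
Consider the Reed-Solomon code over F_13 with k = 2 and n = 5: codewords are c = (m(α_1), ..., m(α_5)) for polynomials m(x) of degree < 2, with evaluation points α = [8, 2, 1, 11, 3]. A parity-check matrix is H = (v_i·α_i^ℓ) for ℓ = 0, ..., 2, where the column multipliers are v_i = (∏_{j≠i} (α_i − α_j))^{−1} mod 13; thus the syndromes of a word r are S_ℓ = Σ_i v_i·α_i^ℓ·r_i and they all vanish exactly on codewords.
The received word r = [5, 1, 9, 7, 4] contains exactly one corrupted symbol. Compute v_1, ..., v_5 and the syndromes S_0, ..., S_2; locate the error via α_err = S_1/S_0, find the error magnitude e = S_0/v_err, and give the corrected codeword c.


S = (12, 10, 4), error at position 5, error magnitude e = 11, c = [5, 1, 9, 7, 6].

Step 1: column multipliers v_i = (∏_{j≠i}(α_i − α_j))^{−1} mod 13.
  i = 1 (α = 8): (8−2)(8−1)(8−11)(8−3) = 6·7·(−3)·5 = −630 ≡ 7, so v_1 = 7^{−1} = 2 (mod 13).
  i = 2 (α = 2): (2−8)(2−1)(2−11)(2−3) = (−6)·1·(−9)·(−1) = −54 ≡ 11, so v_2 = 11^{−1} = 6 (mod 13).
  i = 3 (α = 1): (1−8)(1−2)(1−11)(1−3) = (−7)·(−1)·(−10)·(−2) = 140 ≡ 10, so v_3 = 10^{−1} = 4 (mod 13).
  i = 4 (α = 11): (11−8)(11−2)(11−1)(11−3) = 3·9·10·8 = 2160 ≡ 2, so v_4 = 2^{−1} = 7 (mod 13).
  i = 5 (α = 3): (3−8)(3−2)(3−1)(3−11) = (−5)·1·2·(−8) = 80 ≡ 2, so v_5 = 2^{−1} = 7 (mod 13).
  v = [2, 6, 4, 7, 7].
Step 2: syndromes of r = [5, 1, 9, 7, 4] (all sums mod 13).
  S_0 = Σ v_i r_i = 2·5 + 6·1 + 4·9 + 7·7 + 7·4 = 129 ≡ 12.
  S_1 = Σ v_i α_i r_i = 2·8·5 + 6·2·1 + 4·1·9 + 7·11·7 + 7·3·4 = 751 ≡ 10.
  α_i^2 mod 13 = [12, 4, 1, 4, 9].
  S_2 = Σ v_i α_i^2 r_i = 2·12·5 + 6·4·1 + 4·1·9 + 7·4·7 + 7·9·4 = 628 ≡ 4.
  S = (12, 10, 4) ≠ 0, so r is not a codeword (an error is present).
Step 3: locate the error. For a single error e at position i, S_ℓ = v_i·e·α_i^ℓ, so α_err = S_1/S_0.
  S_0^{−1} = 12^{−1} = 12 (mod 13), so α_err = 10·12 = 120 ≡ 3 = α_5. Error position i = 5.
  Consistency check: S_2/S_1 = 4·4 = 16 ≡ 3 = α_err ✓ (single-error assumption holds).
Step 4: error magnitude e = S_0/v_5 = S_0·∏_{j≠5}(α_5 − α_j) = 12·2 = 24 ≡ 11 (mod 13).
Step 5: correct position 5: c_5 = r_5 − e = 4 − 11 ≡ 6 (mod 13). Hence c = [5, 1, 9, 7, 6].
  Check: interpolating c through the α_i gives m(x) = 4 + 5·x (degree < 2) with m(α_i) = c_i for every i, so c is indeed a codeword.


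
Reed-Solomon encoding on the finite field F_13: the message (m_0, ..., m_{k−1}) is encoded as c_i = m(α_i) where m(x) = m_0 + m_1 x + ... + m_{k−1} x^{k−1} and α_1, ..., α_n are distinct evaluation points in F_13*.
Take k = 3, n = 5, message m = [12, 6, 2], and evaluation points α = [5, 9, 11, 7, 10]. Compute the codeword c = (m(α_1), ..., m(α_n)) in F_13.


c = [1, 7, 8, 9, 12]

Message polynomial: m(x) = 12 + 6·x + 2·x^2 (mod 13).
For each evaluation point α_i, compute m(α_i) mod 13:
  α_1 = 5: Horner steps 2 → 3 → 1, so m(5) = 1.
  α_2 = 9: Horner steps 2 → 11 → 7, so m(9) = 7.
  α_3 = 11: Horner steps 2 → 2 → 8, so m(11) = 8.
  α_4 = 7: Horner steps 2 → 7 → 9, so m(7) = 9.
  α_5 = 10: Horner steps 2 → 0 → 12, so m(10) = 12.
Codeword c = [1, 7, 8, 9, 12] ∈ F_13^5.


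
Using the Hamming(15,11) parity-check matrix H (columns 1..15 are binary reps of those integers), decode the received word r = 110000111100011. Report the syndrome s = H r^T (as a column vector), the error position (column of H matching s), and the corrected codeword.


s = (1, 1, 1, 0)^T, error position = 14, corrected codeword c = 110000111100001

Compute s = H r^T mod 2 one row at a time:
  s_1 = 1 + 1 + 1 + 0 + 0 + 0 + 1 + 1 = 5 ≡ 1 (mod 2).
  s_2 = 0 + 0 + 0 + 1 + 0 + 0 + 1 + 1 = 3 ≡ 1 (mod 2).
  s_3 = 1 + 0 + 0 + 1 + 1 + 0 + 1 + 1 = 5 ≡ 1 (mod 2).
  s_4 = 1 + 0 + 0 + 1 + 1 + 0 + 0 + 1 = 4 ≡ 0 (mod 2).
s = (1, 1, 1, 0)^T — this equals column 14 of H (binary 1110), so error is at position 14.
Correct: flip bit 14 of r = 110000111100011 to get c = 110000111100001.


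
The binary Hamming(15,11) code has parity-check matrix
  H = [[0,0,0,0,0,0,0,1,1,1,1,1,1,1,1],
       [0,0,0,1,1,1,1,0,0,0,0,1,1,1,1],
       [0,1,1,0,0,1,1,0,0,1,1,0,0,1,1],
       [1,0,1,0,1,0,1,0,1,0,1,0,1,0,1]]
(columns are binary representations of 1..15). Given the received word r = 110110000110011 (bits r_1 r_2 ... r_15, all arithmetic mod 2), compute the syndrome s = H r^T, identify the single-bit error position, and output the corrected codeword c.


s = (0, 0, 1, 0)^T, error position = 2, corrected codeword c = 100110000110011

Compute s = H r^T mod 2 one row at a time:
  s_1 = 0 + 0 + 1 + 1 + 0 + 0 + 1 + 1 = 4 ≡ 0 (mod 2).
  s_2 = 1 + 1 + 0 + 0 + 0 + 0 + 1 + 1 = 4 ≡ 0 (mod 2).
  s_3 = 1 + 0 + 0 + 0 + 1 + 1 + 1 + 1 = 5 ≡ 1 (mod 2).
  s_4 = 1 + 0 + 1 + 0 + 0 + 1 + 0 + 1 = 4 ≡ 0 (mod 2).
s = (0, 0, 1, 0)^T — this equals column 2 of H (binary 0010), so error is at position 2.
Correct: flip bit 2 of r = 110110000110011 to get c = 100110000110011.


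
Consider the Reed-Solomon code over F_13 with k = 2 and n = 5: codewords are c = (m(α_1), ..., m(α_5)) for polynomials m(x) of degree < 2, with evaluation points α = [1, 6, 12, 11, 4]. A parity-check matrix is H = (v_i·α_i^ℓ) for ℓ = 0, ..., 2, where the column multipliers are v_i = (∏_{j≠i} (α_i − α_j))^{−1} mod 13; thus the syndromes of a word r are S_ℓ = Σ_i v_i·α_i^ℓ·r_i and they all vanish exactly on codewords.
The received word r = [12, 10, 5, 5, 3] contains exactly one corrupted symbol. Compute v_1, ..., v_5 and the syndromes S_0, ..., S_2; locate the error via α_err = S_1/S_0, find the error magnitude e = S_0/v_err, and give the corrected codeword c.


S = (10, 6, 1), error at position 4, error magnitude e = 10, c = [12, 10, 5, 8, 3].

Step 1: column multipliers v_i = (∏_{j≠i}(α_i − α_j))^{−1} mod 13.
  i = 1 (α = 1): (1−6)(1−12)(1−11)(1−4) = (−5)·(−11)·(−10)·(−3) = 1650 ≡ 12, so v_1 = 12^{−1} = 12 (mod 13).
  i = 2 (α = 6): (6−1)(6−12)(6−11)(6−4) = 5·(−6)·(−5)·2 = 300 ≡ 1, so v_2 = 1^{−1} = 1 (mod 13).
  i = 3 (α = 12): (12−1)(12−6)(12−11)(12−4) = 11·6·1·8 = 528 ≡ 8, so v_3 = 8^{−1} = 5 (mod 13).
  i = 4 (α = 11): (11−1)(11−6)(11−12)(11−4) = 10·5·(−1)·7 = −350 ≡ 1, so v_4 = 1^{−1} = 1 (mod 13).
  i = 5 (α = 4): (4−1)(4−6)(4−12)(4−11) = 3·(−2)·(−8)·(−7) = −336 ≡ 2, so v_5 = 2^{−1} = 7 (mod 13).
  v = [12, 1, 5, 1, 7].
Step 2: syndromes of r = [12, 10, 5, 5, 3] (all sums mod 13).
  S_0 = Σ v_i r_i = 12·12 + 1·10 + 5·5 + 1·5 + 7·3 = 205 ≡ 10.
  S_1 = Σ v_i α_i r_i = 12·1·12 + 1·6·10 + 5·12·5 + 1·11·5 + 7·4·3 = 643 ≡ 6.
  α_i^2 mod 13 = [1, 10, 1, 4, 3].
  S_2 = Σ v_i α_i^2 r_i = 12·1·12 + 1·10·10 + 5·1·5 + 1·4·5 + 7·3·3 = 352 ≡ 1.
  S = (10, 6, 1) ≠ 0, so r is not a codeword (an error is present).
Step 3: locate the error. For a single error e at position i, S_ℓ = v_i·e·α_i^ℓ, so α_err = S_1/S_0.
  S_0^{−1} = 10^{−1} = 4 (mod 13), so α_err = 6·4 = 24 ≡ 11 = α_4. Error position i = 4.
  Consistency check: S_2/S_1 = 1·11 = 11 ≡ 11 = α_err ✓ (single-error assumption holds).
Step 4: error magnitude e = S_0/v_4 = S_0·∏_{j≠4}(α_4 − α_j) = 10·1 = 10 ≡ 10 (mod 13).
Step 5: correct position 4: c_4 = r_4 − e = 5 − 10 ≡ 8 (mod 13). Hence c = [12, 10, 5, 8, 3].
  Check: interpolating c through the α_i gives m(x) = 2 + 10·x (degree < 2) with m(α_i) = c_i for every i, so c is indeed a codeword.
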